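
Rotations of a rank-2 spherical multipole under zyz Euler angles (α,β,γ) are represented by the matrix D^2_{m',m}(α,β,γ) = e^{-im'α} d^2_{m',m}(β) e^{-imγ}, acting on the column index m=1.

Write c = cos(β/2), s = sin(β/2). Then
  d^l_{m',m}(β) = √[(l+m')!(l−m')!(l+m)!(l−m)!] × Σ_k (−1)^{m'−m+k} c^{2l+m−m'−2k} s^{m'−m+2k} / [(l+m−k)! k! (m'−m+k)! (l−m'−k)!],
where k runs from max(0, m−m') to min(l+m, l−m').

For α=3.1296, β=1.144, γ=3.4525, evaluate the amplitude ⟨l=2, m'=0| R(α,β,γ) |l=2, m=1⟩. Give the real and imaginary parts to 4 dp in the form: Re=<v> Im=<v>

Re=-0.4394 Im=0.1412

First d^2_{0,1}(β=1.144), then the phase factors e^{-i(0)α} and e^{-i(1)γ}:
With c≡cos(β/2)=0.840820 and s≡sin(β/2)=0.541315, N=[2·2·6·1]^{1/2}=4.898979
k∈{1,2} keeps every argument non-negative
  k=1: (−1)^0·4.8990/(2)·0.8408^3·0.5413^1 = +0.788197
  k=2: (−1)^1·4.8990/(2)·0.8408^1·0.5413^3 = -0.326684
d^2_{0,1}(1.144) = +0.788197 -0.326684 = +0.461512
D = (+1.000000+0.000000i)·(+0.461512)·(-0.952056+0.305923i) = -0.439386+0.141187i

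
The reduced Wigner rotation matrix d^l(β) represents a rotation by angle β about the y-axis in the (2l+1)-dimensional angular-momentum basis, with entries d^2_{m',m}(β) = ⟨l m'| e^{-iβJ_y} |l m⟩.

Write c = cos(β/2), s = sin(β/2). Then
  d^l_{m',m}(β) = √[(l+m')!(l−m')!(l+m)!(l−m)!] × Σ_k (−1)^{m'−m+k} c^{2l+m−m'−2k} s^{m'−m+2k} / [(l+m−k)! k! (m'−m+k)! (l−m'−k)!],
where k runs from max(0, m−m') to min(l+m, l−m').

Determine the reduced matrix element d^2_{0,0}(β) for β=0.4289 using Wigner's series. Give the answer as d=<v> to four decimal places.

d^2_{0,0}(β=0.4289) via Wigner's sum:
c=cos(0.4289/2)=0.977094, s=sin(0.4289/2)=0.212810; N=√[2·2·2·2]=4.000000
The bounds max(0,m−m')=0 and min(l+m,l−m')=2 give 3 terms
  k=0: (−1)^0·4.0000/(4)·0.9771^4·0.2128^0 = +0.911475
  k=1: (−1)^1·4.0000/(1)·0.9771^2·0.2128^2 = -0.172948
  k=2: (−1)^2·4.0000/(4)·0.9771^0·0.2128^4 = +0.002051
d^2_{0,0}(0.4289) = +0.911475 -0.172948 +0.002051 = +0.740577

d=0.7406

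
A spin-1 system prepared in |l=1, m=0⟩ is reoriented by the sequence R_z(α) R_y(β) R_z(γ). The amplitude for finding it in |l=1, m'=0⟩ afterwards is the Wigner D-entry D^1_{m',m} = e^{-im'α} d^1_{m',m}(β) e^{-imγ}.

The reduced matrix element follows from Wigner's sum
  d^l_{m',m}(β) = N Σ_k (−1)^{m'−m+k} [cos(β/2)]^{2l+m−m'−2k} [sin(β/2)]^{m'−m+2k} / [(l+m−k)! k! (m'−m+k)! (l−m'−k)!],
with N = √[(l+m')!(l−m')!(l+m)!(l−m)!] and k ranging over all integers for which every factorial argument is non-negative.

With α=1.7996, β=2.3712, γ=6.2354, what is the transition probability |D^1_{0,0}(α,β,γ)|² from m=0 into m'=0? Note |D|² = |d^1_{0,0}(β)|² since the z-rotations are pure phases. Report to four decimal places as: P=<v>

First d^1_{0,0}(β=2.3712), then the phase factors e^{-i(0)α} and e^{-i(0)γ}:
With c≡cos(β/2)=0.375741 and s≡sin(β/2)=0.926725, N=[1·1·1·1]^{1/2}=1.000000
Admissible k: 0..1 (factorial args all ≥0)
  k=0: (−1)^0·1.0000/(1)·0.3757^2·0.9267^0 = +0.141181
  k=1: (−1)^1·1.0000/(1)·0.3757^0·0.9267^2 = -0.858819
d^1_{0,0}(2.3712) = +0.141181 -0.858819 = -0.717637
|D^1_{0,0}|² = |d^1_{0,0}(β)|² = (-0.717637)² = 0.515003 (the z-rotation phases have unit modulus)

P=0.5150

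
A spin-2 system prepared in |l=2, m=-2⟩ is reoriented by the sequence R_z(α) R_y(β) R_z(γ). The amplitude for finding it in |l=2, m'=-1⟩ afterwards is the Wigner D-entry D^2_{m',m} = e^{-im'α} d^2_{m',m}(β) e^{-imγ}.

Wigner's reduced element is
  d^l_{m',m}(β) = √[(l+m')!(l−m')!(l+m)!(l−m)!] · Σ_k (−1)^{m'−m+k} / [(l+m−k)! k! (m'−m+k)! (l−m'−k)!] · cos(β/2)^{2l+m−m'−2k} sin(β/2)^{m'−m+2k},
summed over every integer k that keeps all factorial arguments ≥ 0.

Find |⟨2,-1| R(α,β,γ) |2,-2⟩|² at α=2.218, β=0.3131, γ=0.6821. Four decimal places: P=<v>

First d^2_{-1,-2}(β=0.3131), then the phase factors e^{-i(-1)α} and e^{-i(-2)γ}:
c=cos(0.3131/2)=0.987771, s=sin(0.3131/2)=0.155911; N=√[1·6·1·24]=12.000000
The bounds max(0,m−m')=0 and min(l+m,l−m')=0 give 1 term
  k=0: (−1)^1·12.0000/(6)·0.9878^3·0.1559^1 = -0.300522
d^2_{-1,-2}(0.3131) = -0.300522
|D^2_{-1,-2}|² = |d^2_{-1,-2}(β)|² = (-0.300522)² = 0.090314 (the z-rotation phases have unit modulus)

P=0.0903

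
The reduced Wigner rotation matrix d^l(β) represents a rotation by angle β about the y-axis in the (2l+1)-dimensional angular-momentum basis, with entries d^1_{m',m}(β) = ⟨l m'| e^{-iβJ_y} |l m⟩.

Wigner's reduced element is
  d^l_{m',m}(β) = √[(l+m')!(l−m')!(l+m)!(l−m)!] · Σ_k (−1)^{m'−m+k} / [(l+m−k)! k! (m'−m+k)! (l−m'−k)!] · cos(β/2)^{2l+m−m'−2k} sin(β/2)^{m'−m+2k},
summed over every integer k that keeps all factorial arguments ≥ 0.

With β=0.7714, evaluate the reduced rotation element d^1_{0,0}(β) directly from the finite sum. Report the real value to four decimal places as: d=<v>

d=0.7169

d^1_{0,0}(β=0.7714) via Wigner's sum:
c=cos(0.7714/2)=0.926535, s=sin(0.7714/2)=0.376208; N=√[1·1·1·1]=1.000000
Admissible k: 0..1 (factorial args all ≥0)
  k=0: (−1)^0·1.0000/(1)·0.9265^2·0.3762^0 = +0.858468
  k=1: (−1)^1·1.0000/(1)·0.9265^0·0.3762^2 = -0.141532
d^1_{0,0}(0.7714) = +0.858468 -0.141532 = +0.716935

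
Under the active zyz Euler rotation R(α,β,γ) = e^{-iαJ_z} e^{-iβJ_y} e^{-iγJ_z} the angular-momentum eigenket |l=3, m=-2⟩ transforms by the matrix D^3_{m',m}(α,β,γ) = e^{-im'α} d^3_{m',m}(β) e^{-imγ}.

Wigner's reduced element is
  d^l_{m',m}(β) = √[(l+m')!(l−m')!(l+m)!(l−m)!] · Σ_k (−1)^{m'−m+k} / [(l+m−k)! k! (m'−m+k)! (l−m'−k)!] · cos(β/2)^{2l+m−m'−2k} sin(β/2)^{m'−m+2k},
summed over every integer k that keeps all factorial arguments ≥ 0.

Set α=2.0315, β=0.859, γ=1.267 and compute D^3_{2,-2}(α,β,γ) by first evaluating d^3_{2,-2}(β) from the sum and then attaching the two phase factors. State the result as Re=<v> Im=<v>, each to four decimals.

Split into d^3_{2,-2}(β=0.859) × two z-phases.
Half-angle: c=0.909174, s=0.416416. N=√(120·1·1·120)=120.000000
Admissible k: 0..1 (factorial args all ≥0)
  k=0: (−1)^4·120.0000/(24)·0.9092^2·0.4164^4 = +0.124272
  k=1: (−1)^5·120.0000/(120)·0.9092^0·0.4164^6 = -0.005214
d^3_{2,-2}(0.859) = +0.124272 -0.005214 = +0.119059
Attach z-rotation phases: D = e^{-i(2)(2.0315)}·(+0.119059)·e^{-i(-2)(1.267)} = +0.004975-0.118955i

Re=0.0050 Im=-0.1190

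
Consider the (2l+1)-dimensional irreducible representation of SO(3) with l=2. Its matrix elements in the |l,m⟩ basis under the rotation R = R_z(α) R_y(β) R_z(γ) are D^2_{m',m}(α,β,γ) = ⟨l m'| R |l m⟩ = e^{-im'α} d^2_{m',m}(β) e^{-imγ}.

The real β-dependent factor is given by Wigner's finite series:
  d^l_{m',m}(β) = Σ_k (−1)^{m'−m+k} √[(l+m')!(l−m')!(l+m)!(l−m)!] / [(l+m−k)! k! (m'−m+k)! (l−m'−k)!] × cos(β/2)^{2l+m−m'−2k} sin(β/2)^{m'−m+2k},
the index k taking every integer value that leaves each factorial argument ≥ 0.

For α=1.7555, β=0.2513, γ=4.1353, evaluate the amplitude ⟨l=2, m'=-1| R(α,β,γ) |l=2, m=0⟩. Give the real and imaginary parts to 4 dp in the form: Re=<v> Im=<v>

Re=-0.0542 Im=0.2900

Split into d^2_{-1,0}(β=0.2513) × two z-phases.
Half-angle: c=0.992116, s=0.125320. N=√(1·6·2·2)=4.898979
Admissible k: 1..2 (factorial args all ≥0)
  k=1: (−1)^0·4.8990/(2)·0.9921^3·0.1253^1 = +0.299766
  k=2: (−1)^1·4.8990/(2)·0.9921^1·0.1253^3 = -0.004783
d^2_{-1,0}(0.2513) = +0.299766 -0.004783 = +0.294983
D = (-0.183655+0.982991i)·(+0.294983)·(+1.000000+0.000000i) = -0.054175+0.289966i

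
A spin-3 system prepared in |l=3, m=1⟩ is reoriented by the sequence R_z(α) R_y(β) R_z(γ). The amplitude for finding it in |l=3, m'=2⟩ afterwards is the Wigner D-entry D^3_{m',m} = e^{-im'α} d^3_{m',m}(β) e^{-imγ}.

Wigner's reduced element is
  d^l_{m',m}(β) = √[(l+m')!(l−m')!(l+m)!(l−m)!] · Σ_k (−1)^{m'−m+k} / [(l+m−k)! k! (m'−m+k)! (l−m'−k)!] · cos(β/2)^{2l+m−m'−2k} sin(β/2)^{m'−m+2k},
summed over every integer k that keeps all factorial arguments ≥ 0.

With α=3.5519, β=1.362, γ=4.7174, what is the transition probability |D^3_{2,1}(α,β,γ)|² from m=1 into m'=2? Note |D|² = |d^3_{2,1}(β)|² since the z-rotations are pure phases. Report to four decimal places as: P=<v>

P=0.0312

Split into d^3_{2,1}(β=1.362) × two z-phases.
Half-angle: c=0.776944, s=0.629570. N=√(120·1·24·2)=75.894664
Admissible k: 0..1 (factorial args all ≥0)
  k=0: (−1)^1·75.8947/(24)·0.7769^5·0.6296^1 = -0.563627
  k=1: (−1)^2·75.8947/(12)·0.7769^3·0.6296^3 = +0.740169
d^3_{2,1}(1.362) = -0.563627 +0.740169 = +0.176543
|D^3_{2,1}|² = |d^3_{2,1}(β)|² = (+0.176543)² = 0.031167 (the z-rotation phases have unit modulus)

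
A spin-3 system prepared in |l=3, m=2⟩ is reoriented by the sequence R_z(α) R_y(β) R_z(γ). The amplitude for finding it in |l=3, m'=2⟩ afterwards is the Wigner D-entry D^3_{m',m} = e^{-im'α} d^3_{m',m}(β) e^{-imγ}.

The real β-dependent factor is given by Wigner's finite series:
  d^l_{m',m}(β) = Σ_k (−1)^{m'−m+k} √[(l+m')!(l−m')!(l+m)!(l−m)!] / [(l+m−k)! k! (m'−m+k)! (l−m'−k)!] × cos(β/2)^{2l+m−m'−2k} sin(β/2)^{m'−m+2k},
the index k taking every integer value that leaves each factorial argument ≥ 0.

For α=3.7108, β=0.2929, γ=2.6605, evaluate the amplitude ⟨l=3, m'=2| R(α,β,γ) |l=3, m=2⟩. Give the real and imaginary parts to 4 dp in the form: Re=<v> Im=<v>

Re=0.8225 Im=-0.1465

D^3_{2,2}(3.7108,0.2929,2.6605) = e^{-i·2·3.7108}·d^3_{2,2}(0.2929)·e^{-i·2·2.6605}. Compute d first:
Half-angle: c=0.989295, s=0.145927. N=√(120·1·120·1)=120.000000
Admissible k: 0..1 (factorial args all ≥0)
  k=0: (−1)^0·120.0000/(120)·0.9893^6·0.1459^0 = +0.937467
  k=1: (−1)^1·120.0000/(24)·0.9893^4·0.1459^2 = -0.101987
d^3_{2,2}(0.2929) = +0.937467 -0.101987 = +0.835479
D = (+0.419034-0.907970i)·(+0.835479)·(+0.571728+0.820443i) = +0.822539-0.146475i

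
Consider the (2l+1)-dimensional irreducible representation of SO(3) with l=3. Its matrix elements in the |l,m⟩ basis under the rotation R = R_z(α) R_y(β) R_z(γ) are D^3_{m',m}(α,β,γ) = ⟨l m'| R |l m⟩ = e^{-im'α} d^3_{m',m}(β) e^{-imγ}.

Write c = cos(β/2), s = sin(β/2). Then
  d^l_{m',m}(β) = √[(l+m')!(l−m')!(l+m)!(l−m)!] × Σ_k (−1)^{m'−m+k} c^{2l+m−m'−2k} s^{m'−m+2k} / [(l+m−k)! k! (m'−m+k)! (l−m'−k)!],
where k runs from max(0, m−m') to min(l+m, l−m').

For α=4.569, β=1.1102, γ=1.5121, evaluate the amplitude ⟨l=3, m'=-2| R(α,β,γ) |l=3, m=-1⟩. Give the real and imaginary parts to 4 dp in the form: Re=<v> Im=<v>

Re=-0.0578 Im=-0.1605

D^3_{-2,-1}(4.569,1.1102,1.5121) = e^{-i·-2·4.569}·d^3_{-2,-1}(1.1102)·e^{-i·-1·1.5121}. Compute d first:
Half-angle: c=0.849848, s=0.527028. N=√(1·120·2·24)=75.894664
The bounds max(0,m−m')=1 and min(l+m,l−m')=2 give 2 terms
  k=1: (−1)^0·75.8947/(24)·0.8498^5·0.5270^1 = +0.738822
  k=2: (−1)^1·75.8947/(12)·0.8498^3·0.5270^3 = -0.568271
d^3_{-2,-1}(1.1102) = +0.738822 -0.568271 = +0.170551
Attach z-rotation phases: D = e^{-i(-2)(4.569)}·(+0.170551)·e^{-i(-1)(1.5121)} = -0.057756-0.160474i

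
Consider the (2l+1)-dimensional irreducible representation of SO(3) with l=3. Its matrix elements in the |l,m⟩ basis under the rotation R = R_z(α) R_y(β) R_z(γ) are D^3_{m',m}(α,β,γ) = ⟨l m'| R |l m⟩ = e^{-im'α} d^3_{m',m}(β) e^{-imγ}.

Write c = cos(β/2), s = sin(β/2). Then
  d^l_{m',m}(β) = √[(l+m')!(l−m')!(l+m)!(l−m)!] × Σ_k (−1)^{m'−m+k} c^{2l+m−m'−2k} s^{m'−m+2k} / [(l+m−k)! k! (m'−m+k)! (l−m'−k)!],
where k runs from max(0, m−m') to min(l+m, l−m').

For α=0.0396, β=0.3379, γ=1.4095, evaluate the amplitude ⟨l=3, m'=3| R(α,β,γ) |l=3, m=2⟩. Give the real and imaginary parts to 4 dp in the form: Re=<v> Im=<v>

Split into d^3_{3,2}(β=0.3379) × two z-phases.
With c≡cos(β/2)=0.985762 and s≡sin(β/2)=0.168147, N=[720·1·120·1]^{1/2}=293.938769
k: max(0,(2)−(3))=0 … min(3+(2),3−(3))=0
  k=0: (−1)^1·293.9388/(120)·0.9858^5·0.1681^1 = -0.383377
d^3_{3,2}(0.3379) = -0.383377
Phases: e^{-i·(3)·0.0396}=+0.992952-0.118521i, e^{-i·(2)·1.4095}=-0.948417-0.317027i ⇒ D=+0.375443+0.077590i

Re=0.3754 Im=0.0776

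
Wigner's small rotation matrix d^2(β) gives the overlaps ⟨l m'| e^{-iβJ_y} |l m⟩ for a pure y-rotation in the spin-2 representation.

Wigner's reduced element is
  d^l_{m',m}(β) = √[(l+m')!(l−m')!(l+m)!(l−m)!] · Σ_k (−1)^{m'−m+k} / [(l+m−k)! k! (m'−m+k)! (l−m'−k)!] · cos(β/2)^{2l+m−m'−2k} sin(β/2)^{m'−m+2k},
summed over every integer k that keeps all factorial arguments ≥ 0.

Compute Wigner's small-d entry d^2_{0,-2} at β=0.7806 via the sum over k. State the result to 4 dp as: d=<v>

d^2_{0,-2}(β=0.7806) via Wigner's sum:
With c≡cos(β/2)=0.924795 and s≡sin(β/2)=0.380466, N=[2·2·1·24]^{1/2}=9.797959
k∈{0} keeps every argument non-negative
  k=0: (−1)^2·9.7980/(4)·0.9248^2·0.3805^2 = +0.303248
d^2_{0,-2}(0.7806) = +0.303248

d=0.3032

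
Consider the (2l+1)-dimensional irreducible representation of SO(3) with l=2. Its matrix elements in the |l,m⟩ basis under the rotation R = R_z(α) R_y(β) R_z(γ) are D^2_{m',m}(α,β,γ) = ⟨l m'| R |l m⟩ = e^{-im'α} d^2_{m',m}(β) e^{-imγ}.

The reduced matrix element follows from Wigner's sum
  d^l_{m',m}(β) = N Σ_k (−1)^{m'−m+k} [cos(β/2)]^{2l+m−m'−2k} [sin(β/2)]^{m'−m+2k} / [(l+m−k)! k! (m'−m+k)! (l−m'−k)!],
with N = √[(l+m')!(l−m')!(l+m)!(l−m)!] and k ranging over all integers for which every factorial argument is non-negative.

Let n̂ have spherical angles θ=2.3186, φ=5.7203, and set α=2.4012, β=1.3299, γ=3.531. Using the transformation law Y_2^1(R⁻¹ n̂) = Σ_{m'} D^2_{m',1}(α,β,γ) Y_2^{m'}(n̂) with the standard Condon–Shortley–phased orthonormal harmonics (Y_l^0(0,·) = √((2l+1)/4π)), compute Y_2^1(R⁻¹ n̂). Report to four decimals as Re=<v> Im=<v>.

Re=-0.2684 Im=0.2034

Need the full column D^2_{m',1} for m'=−2..2 at α=2.4012, β=1.3299, γ=3.531.
cos(β/2)=0.786948, sin(β/2)=0.617020
d^2_{-2,1}: single k=3 term ⇒ +0.369720;  D = +0.109047+0.353273i
d^2_{-1,1}: k∈[2..3] ⇒ +0.707312 -0.144943 = +0.562369;  D = +0.240042-0.508566i
d^2_{0,1}: k∈[1..2] ⇒ +0.736567 -0.452813 = +0.283754;  D = -0.262511+0.107724i
d^2_{1,1}: k∈[0..1] ⇒ +0.383516 -0.707312 = -0.323796;  D = -0.304056-0.111329i
d^2_{2,1}: single k=0 term ⇒ -0.601404;  D = +0.277406+0.533604i
Y_2^{m'}(θ=2.3186,φ=5.7203) and Σ D·Y over m':
  (+0.1090+0.3533i)·(+0.0894+0.1874i)  (+0.2400-0.5086i)·(-0.3258-0.2055i)  (-0.2625+0.1077i)·(+0.1222+0.0000i)  (-0.3041-0.1113i)·(+0.3258-0.2055i)  (+0.2774+0.5336i)·(+0.0894-0.1874i)
Y_2^1(R⁻¹ n̂) = -0.268386+0.203441i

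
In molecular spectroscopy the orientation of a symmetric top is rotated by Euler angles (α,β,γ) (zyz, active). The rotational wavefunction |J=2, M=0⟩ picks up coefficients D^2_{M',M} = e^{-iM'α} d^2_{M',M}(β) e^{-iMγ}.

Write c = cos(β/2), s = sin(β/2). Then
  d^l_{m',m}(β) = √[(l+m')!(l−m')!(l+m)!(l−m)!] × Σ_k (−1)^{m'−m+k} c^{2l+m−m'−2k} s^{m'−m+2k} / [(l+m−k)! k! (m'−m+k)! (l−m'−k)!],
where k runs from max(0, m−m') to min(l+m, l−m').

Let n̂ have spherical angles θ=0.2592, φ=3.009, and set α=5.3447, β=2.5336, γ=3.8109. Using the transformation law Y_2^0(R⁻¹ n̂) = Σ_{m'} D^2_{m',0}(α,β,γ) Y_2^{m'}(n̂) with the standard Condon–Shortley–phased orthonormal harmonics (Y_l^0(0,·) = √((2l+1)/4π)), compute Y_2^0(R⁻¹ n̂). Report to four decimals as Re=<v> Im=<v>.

Need the full column D^2_{m',0} for m'=−2..2 at α=5.3447, β=2.5336, γ=3.8109.
cos(β/2)=0.299336, sin(β/2)=0.954148
d^2_{-2,0}: single k=2 term ⇒ +0.199813;  D = -0.060226-0.190521i
d^2_{-1,0}: k∈[1..2] ⇒ +0.062685 -0.636915 = -0.574229;  D = -0.339375+0.463210i
d^2_{0,0}: k∈[0..2] ⇒ +0.008028 -0.326293 +0.828825 = +0.510560;  D = +0.510560+0.000000i
d^2_{1,0}: k∈[0..1] ⇒ -0.062685 +0.636915 = +0.574229;  D = +0.339375+0.463210i
d^2_{2,0}: single k=0 term ⇒ +0.199813;  D = -0.060226+0.190521i
Y_2^{m'}(θ=0.2592,φ=3.009) and Σ D·Y over m':
  (-0.0602-0.1905i)·(+0.0245+0.0067i)  (-0.3394+0.4632i)·(-0.1897-0.0253i)  (+0.5106+0.0000i)·(+0.5686+0.0000i)  (+0.3394+0.4632i)·(+0.1897-0.0253i)  (-0.0602+0.1905i)·(+0.0245-0.0067i)
Y_2^0(R⁻¹ n̂) = +0.442113+0.000000i

Re=0.4421 Im=0.0000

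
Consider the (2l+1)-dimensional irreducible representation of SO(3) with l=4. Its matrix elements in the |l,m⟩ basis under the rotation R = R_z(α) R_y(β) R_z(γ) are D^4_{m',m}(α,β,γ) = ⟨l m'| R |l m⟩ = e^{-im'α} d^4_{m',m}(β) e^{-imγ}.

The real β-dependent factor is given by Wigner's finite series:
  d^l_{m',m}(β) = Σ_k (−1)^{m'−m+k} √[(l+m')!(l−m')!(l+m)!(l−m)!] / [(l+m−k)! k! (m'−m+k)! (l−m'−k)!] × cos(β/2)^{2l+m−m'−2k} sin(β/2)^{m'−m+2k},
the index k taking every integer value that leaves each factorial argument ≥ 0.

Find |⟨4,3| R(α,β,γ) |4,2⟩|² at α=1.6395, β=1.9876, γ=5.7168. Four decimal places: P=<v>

D^4_{3,2}(1.6395,1.9876,5.7168) = e^{-i·3·1.6395}·d^4_{3,2}(1.9876)·e^{-i·2·5.7168}. Compute d first:
Half-angle: c=0.545509, s=0.838105. N=√(5040·1·720·2)=2693.993318
The bounds max(0,m−m')=0 and min(l+m,l−m')=1 give 2 terms
  k=0: (−1)^1·2693.9933/(720)·0.5455^7·0.8381^1 = -0.045079
  k=1: (−1)^2·2693.9933/(240)·0.5455^5·0.8381^3 = +0.319220
d^4_{3,2}(1.9876) = -0.045079 +0.319220 = +0.274141
|D^4_{3,2}|² = |d^4_{3,2}(β)|² = (+0.274141)² = 0.075153 (the z-rotation phases have unit modulus)

P=0.0752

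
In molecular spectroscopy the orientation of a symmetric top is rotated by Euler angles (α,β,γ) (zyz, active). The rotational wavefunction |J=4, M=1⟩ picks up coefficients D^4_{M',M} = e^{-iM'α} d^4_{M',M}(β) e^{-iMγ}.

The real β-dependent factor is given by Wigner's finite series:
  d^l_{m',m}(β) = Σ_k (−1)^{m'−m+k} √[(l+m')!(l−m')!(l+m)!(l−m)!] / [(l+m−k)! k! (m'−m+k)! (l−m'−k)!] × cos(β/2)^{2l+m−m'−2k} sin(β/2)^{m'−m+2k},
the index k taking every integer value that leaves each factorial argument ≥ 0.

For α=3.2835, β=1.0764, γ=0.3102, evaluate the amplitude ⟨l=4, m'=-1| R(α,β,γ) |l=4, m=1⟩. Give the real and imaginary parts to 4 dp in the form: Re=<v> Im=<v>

Re=-0.1213 Im=0.0206

Split into d^4_{-1,1}(β=1.0764) × two z-phases.
Half-angle: c=0.858633, s=0.512591. N=√(6·120·120·6)=720.000000
k∈{2,3,4,5} keeps every argument non-negative
  k=2: (−1)^0·720.0000/(72)·0.8586^6·0.5126^2 = +1.052900
  k=3: (−1)^1·720.0000/(24)·0.8586^4·0.5126^4 = -1.125734
  k=4: (−1)^2·720.0000/(48)·0.8586^2·0.5126^6 = +0.200601
  k=5: (−1)^3·720.0000/(720)·0.8586^0·0.5126^8 = -0.004766
d^4_{-1,1}(1.0764) = +1.052900 -1.125734 +0.200601 -0.004766 = +0.123001
Phases: e^{-i·(-1)·3.2835}=-0.989948-0.141432i, e^{-i·(1)·0.3102}=+0.952273-0.305249i ⇒ D=-0.121263+0.020603i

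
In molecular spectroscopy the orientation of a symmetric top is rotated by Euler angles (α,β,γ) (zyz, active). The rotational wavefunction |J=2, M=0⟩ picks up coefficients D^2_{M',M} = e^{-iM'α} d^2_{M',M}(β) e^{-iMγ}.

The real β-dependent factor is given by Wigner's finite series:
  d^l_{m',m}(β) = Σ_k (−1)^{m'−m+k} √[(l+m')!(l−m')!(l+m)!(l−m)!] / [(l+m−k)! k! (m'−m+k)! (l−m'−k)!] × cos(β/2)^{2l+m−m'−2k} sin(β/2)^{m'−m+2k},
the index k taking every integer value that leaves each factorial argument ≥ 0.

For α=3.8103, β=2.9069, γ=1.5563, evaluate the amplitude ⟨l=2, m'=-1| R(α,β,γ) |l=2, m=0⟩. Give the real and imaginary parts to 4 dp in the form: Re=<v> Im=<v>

Split into d^2_{-1,0}(β=2.9069) × two z-phases.
c=cos(2.9069/2)=0.117077, s=sin(2.9069/2)=0.993123; N=√[1·6·2·2]=4.898979
k: max(0,(0)−(-1))=1 … min(2+(0),2−(-1))=2
  k=1: (−1)^0·4.8990/(2)·0.1171^3·0.9931^1 = +0.003904
  k=2: (−1)^1·4.8990/(2)·0.1171^1·0.9931^3 = -0.280903
d^2_{-1,0}(2.9069) = +0.003904 -0.280903 = -0.276999
D = (-0.784624-0.619972i)·(-0.276999)·(+1.000000+0.000000i) = +0.217340+0.171732i

Re=0.2173 Im=0.1717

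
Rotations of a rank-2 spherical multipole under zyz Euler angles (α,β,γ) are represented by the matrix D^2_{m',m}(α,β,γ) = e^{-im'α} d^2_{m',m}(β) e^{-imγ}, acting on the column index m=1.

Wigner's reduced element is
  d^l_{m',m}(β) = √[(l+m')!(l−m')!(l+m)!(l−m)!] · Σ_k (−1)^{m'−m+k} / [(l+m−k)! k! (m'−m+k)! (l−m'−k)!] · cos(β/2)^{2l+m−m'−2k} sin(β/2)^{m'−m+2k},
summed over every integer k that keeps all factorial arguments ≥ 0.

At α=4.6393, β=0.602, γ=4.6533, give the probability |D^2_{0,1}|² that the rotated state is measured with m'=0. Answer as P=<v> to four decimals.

P=0.3268

Split into d^2_{0,1}(β=0.602) × two z-phases.
c=cos(0.602/2)=0.955040, s=sin(0.602/2)=0.296475; N=√[2·2·6·1]=4.898979
k∈{1,2} keeps every argument non-negative
  k=1: (−1)^0·4.8990/(2)·0.9550^3·0.2965^1 = +0.632601
  k=2: (−1)^1·4.8990/(2)·0.9550^1·0.2965^3 = -0.060963
d^2_{0,1}(0.602) = +0.632601 -0.060963 = +0.571638
|D^2_{0,1}|² = |d^2_{0,1}(β)|² = (+0.571638)² = 0.326770 (the z-rotation phases have unit modulus)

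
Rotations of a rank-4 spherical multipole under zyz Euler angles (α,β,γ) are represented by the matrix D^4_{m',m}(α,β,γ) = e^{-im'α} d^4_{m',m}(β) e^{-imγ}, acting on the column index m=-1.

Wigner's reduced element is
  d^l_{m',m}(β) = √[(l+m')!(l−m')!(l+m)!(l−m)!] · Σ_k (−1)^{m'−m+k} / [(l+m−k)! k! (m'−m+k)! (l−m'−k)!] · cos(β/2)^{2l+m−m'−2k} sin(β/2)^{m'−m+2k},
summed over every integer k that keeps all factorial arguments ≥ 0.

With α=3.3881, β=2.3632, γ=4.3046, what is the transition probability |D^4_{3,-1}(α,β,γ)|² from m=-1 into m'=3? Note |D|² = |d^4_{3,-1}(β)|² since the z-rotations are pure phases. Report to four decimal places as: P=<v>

P=0.2661

D^4_{3,-1}(3.3881,2.3632,4.3046) = e^{-i·3·3.3881}·d^4_{3,-1}(2.3632)·e^{-i·-1·4.3046}. Compute d first:
Half-angle: c=0.379445, s=0.925214. N=√(5040·1·6·120)=1904.940944
The bounds max(0,m−m')=0 and min(l+m,l−m')=1 give 2 terms
  k=0: (−1)^4·1904.9409/(144)·0.3794^4·0.9252^4 = +0.200948
  k=1: (−1)^5·1904.9409/(240)·0.3794^2·0.9252^6 = -0.716839
d^4_{3,-1}(2.3632) = +0.200948 -0.716839 = -0.515892
|D^4_{3,-1}|² = |d^4_{3,-1}(β)|² = (-0.515892)² = 0.266144 (the z-rotation phases have unit modulus)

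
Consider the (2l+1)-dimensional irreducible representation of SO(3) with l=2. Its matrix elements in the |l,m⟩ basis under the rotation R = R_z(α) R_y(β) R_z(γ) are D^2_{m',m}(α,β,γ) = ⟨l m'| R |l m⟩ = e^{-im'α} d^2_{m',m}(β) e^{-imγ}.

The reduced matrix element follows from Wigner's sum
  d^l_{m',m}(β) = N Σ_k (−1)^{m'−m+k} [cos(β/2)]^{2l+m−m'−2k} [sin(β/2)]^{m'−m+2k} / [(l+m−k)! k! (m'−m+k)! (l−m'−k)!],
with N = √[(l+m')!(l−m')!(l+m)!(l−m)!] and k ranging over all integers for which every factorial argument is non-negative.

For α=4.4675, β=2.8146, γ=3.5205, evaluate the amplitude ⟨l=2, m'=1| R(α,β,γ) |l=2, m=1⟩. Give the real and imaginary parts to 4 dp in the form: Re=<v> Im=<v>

Split into d^2_{1,1}(β=2.8146) × two z-phases.
c=cos(2.8146/2)=0.162769, s=sin(2.8146/2)=0.986664; N=√[6·1·6·1]=6.000000
The bounds max(0,m−m')=0 and min(l+m,l−m')=1 give 2 terms
  k=0: (−1)^0·6.0000/(6)·0.1628^4·0.9867^0 = +0.000702
  k=1: (−1)^1·6.0000/(2)·0.1628^2·0.9867^2 = -0.077375
d^2_{1,1}(2.8146) = +0.000702 -0.077375 = -0.076673
Attach z-rotation phases: D = e^{-i(1)(4.4675)}·(-0.076673)·e^{-i(1)(3.5205)} = +0.010245+0.075986i

Re=0.0102 Im=0.0760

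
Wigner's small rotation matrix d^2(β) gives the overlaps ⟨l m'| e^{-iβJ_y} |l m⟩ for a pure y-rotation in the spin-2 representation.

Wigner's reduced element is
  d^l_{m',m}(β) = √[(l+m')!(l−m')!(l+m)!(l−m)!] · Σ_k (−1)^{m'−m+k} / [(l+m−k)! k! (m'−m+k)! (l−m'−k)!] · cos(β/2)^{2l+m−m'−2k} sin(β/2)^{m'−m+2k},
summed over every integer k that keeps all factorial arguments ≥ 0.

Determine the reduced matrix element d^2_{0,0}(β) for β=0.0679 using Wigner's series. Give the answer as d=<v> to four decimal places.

d^2_{0,0}(β=0.0679) via Wigner's sum:
Half-angle: c=0.999424, s=0.033943. N=√(2·2·2·2)=4.000000
The bounds max(0,m−m')=0 and min(l+m,l−m')=2 give 3 terms
  k=0: (−1)^0·4.0000/(4)·0.9994^4·0.0339^0 = +0.997697
  k=1: (−1)^1·4.0000/(1)·0.9994^2·0.0339^2 = -0.004603
  k=2: (−1)^2·4.0000/(4)·0.9994^0·0.0339^4 = +0.000001
d^2_{0,0}(0.0679) = +0.997697 -0.004603 +0.000001 = +0.993095

d=0.9931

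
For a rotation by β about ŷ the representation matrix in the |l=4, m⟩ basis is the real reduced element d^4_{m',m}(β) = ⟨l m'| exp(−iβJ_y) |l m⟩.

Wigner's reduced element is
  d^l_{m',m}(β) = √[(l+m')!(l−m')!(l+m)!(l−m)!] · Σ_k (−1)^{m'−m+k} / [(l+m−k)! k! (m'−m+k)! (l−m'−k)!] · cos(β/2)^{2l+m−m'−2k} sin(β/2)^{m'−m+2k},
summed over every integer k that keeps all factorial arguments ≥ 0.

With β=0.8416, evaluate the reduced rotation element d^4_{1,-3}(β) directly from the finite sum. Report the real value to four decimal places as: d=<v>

d=0.2249

d^4_{1,-3}(β=0.8416) via Wigner's sum:
With c≡cos(β/2)=0.912762 and s≡sin(β/2)=0.408491, N=[120·6·1·5040]^{1/2}=1904.940944
The bounds max(0,m−m')=0 and min(l+m,l−m')=1 give 2 terms
  k=0: (−1)^4·1904.9409/(144)·0.9128^4·0.4085^4 = +0.255670
  k=1: (−1)^5·1904.9409/(240)·0.9128^2·0.4085^6 = -0.030724
d^4_{1,-3}(0.8416) = +0.255670 -0.030724 = +0.224946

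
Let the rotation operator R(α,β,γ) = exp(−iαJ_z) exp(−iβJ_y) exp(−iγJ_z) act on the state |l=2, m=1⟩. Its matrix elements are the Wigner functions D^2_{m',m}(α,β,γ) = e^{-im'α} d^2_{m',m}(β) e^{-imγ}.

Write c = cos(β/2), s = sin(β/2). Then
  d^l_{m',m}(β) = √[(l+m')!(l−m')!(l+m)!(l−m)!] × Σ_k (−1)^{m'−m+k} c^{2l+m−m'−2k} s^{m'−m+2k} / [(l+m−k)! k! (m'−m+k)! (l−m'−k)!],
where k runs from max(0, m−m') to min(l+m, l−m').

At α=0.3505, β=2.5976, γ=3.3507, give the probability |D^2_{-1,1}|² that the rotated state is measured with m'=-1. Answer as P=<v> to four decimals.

P=0.4355

Split into d^2_{-1,1}(β=2.5976) × two z-phases.
With c≡cos(β/2)=0.268655 and s≡sin(β/2)=0.963236, N=[1·6·6·1]^{1/2}=6.000000
k∈{2,3} keeps every argument non-negative
  k=2: (−1)^0·6.0000/(2)·0.2687^2·0.9632^2 = +0.200898
  k=3: (−1)^1·6.0000/(6)·0.2687^0·0.9632^4 = -0.860858
d^2_{-1,1}(2.5976) = +0.200898 -0.860858 = -0.659960
|D^2_{-1,1}|² = |d^2_{-1,1}(β)|² = (-0.659960)² = 0.435547 (the z-rotation phases have unit modulus)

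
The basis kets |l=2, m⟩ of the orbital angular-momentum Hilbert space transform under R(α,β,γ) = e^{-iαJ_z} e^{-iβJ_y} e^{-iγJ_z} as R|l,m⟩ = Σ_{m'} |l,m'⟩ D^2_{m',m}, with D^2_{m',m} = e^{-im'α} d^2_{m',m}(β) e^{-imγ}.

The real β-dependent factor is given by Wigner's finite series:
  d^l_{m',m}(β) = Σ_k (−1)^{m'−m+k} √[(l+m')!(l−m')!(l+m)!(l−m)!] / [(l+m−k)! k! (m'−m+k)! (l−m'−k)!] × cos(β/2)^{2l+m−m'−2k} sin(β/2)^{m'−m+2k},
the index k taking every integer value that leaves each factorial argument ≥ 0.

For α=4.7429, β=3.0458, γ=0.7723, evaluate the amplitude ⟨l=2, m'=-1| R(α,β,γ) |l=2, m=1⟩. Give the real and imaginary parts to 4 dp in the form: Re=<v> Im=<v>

Re=0.6679 Im=0.7288

First d^2_{-1,1}(β=3.0458), then the phase factors e^{-i(-1)α} and e^{-i(1)γ}:
c=cos(3.0458/2)=0.047878, s=sin(3.0458/2)=0.998853; N=√[1·6·6·1]=6.000000
k: max(0,(1)−(-1))=2 … min(2+(1),2−(-1))=3
  k=2: (−1)^0·6.0000/(2)·0.0479^2·0.9989^2 = +0.006861
  k=3: (−1)^1·6.0000/(6)·0.0479^0·0.9989^4 = -0.995421
d^2_{-1,1}(3.0458) = +0.006861 -0.995421 = -0.988559
D = (+0.030506-0.999535i)·(-0.988559)·(+0.716308-0.697785i) = +0.667879+0.728826i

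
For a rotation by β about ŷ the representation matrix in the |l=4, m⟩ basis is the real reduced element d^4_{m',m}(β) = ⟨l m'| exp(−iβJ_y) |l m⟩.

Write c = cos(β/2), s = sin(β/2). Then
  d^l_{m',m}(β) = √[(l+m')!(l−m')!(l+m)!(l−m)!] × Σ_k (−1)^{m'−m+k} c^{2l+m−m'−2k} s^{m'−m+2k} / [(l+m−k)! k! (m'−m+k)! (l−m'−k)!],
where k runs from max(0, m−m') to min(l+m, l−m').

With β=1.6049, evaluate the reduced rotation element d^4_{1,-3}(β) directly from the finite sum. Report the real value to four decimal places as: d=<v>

d^4_{1,-3}(β=1.6049) via Wigner's sum:
Half-angle: c=0.694947, s=0.719061. N=√(120·6·1·5040)=1904.940944
k∈{0,1} keeps every argument non-negative
  k=0: (−1)^4·1904.9409/(144)·0.6949^4·0.7191^4 = +0.824876
  k=1: (−1)^5·1904.9409/(240)·0.6949^2·0.7191^6 = -0.529868
d^4_{1,-3}(1.6049) = +0.824876 -0.529868 = +0.295008

d=0.2950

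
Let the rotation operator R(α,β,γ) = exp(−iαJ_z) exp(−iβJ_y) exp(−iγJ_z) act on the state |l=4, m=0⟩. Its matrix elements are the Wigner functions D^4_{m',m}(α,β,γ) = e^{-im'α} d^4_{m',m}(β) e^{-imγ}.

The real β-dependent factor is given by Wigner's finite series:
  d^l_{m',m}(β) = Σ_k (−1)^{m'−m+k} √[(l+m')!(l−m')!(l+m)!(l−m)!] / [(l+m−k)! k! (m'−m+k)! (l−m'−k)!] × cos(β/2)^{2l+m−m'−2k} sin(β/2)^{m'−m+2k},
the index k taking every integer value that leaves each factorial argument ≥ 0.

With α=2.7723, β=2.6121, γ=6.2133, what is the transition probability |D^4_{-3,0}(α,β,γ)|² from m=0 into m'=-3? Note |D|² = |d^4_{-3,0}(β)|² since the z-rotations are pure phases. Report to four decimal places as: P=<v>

Split into d^4_{-3,0}(β=2.6121) × two z-phases.
Half-angle: c=0.261664, s=0.965159. N=√(1·5040·24·24)=1703.830978
Admissible k: 3..4 (factorial args all ≥0)
  k=3: (−1)^0·1703.8310/(144)·0.2617^5·0.9652^3 = +0.013049
  k=4: (−1)^1·1703.8310/(144)·0.2617^3·0.9652^5 = -0.177538
d^4_{-3,0}(2.6121) = +0.013049 -0.177538 = -0.164489
|D^4_{-3,0}|² = |d^4_{-3,0}(β)|² = (-0.164489)² = 0.027057 (the z-rotation phases have unit modulus)

P=0.0271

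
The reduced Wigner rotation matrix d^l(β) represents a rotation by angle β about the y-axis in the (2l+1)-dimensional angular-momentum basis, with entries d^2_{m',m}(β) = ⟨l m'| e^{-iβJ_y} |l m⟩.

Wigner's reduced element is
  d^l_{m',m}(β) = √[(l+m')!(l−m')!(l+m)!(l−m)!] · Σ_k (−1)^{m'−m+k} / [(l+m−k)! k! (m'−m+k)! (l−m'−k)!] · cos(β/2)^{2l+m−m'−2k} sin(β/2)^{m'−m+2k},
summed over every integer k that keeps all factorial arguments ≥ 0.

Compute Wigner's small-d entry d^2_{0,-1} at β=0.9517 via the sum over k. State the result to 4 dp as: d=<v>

d=-0.5788

d^2_{0,-1}(β=0.9517) via Wigner's sum:
c=cos(0.9517/2)=0.888904, s=sin(0.9517/2)=0.458094; N=√[2·2·1·6]=4.898979
The bounds max(0,m−m')=0 and min(l+m,l−m')=1 give 2 terms
  k=0: (−1)^1·4.8990/(2)·0.8889^3·0.4581^1 = -0.788124
  k=1: (−1)^2·4.8990/(2)·0.8889^1·0.4581^3 = +0.209312
d^2_{0,-1}(0.9517) = -0.788124 +0.209312 = -0.578812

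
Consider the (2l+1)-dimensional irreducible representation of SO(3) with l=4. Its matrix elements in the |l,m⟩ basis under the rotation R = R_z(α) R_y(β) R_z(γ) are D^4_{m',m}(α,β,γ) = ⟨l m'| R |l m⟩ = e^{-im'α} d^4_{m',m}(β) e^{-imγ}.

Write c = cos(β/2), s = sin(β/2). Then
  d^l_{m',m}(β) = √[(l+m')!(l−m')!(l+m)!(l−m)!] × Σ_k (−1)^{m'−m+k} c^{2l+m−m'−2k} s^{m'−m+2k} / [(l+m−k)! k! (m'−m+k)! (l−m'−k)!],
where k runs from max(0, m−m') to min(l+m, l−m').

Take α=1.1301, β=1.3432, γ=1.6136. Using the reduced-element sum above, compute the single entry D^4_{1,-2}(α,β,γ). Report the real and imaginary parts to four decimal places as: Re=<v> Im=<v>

Split into d^4_{1,-2}(β=1.3432) × two z-phases.
With c≡cos(β/2)=0.782827 and s≡sin(β/2)=0.622239, N=[120·6·2·720]^{1/2}=1018.233765
The bounds max(0,m−m')=0 and min(l+m,l−m')=2 give 3 terms
  k=0: (−1)^3·1018.2338/(72)·0.7828^5·0.6222^3 = -1.001651
  k=1: (−1)^4·1018.2338/(48)·0.7828^3·0.6222^5 = +0.949273
  k=2: (−1)^5·1018.2338/(240)·0.7828^1·0.6222^7 = -0.119951
d^4_{1,-2}(1.3432) = -1.001651 +0.949273 -0.119951 = -0.172330
Attach z-rotation phases: D = e^{-i(1)(1.1301)}·(-0.172330)·e^{-i(-2)(1.6136)} = +0.086568-0.149008i

Re=0.0866 Im=-0.1490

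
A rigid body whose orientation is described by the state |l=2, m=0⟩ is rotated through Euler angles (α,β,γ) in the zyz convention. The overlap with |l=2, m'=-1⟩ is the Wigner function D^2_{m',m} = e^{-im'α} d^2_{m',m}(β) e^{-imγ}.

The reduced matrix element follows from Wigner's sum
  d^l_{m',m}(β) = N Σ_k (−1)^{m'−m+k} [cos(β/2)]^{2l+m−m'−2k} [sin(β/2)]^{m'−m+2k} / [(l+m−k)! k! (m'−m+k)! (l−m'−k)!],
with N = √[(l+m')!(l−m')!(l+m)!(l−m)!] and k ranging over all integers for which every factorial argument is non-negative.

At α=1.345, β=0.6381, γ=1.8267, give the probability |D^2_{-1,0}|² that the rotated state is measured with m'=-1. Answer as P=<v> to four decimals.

D^2_{-1,0}(1.345,0.6381,1.8267) = e^{-i·-1·1.345}·d^2_{-1,0}(0.6381)·e^{-i·0·1.8267}. Compute d first:
With c≡cos(β/2)=0.949534 and s≡sin(β/2)=0.313665, N=[1·6·2·2]^{1/2}=4.898979
k∈{1,2} keeps every argument non-negative
  k=1: (−1)^0·4.8990/(2)·0.9495^3·0.3137^1 = +0.657768
  k=2: (−1)^1·4.8990/(2)·0.9495^1·0.3137^3 = -0.071777
d^2_{-1,0}(0.6381) = +0.657768 -0.071777 = +0.585991
|D^2_{-1,0}|² = |d^2_{-1,0}(β)|² = (+0.585991)² = 0.343386 (the z-rotation phases have unit modulus)

P=0.3434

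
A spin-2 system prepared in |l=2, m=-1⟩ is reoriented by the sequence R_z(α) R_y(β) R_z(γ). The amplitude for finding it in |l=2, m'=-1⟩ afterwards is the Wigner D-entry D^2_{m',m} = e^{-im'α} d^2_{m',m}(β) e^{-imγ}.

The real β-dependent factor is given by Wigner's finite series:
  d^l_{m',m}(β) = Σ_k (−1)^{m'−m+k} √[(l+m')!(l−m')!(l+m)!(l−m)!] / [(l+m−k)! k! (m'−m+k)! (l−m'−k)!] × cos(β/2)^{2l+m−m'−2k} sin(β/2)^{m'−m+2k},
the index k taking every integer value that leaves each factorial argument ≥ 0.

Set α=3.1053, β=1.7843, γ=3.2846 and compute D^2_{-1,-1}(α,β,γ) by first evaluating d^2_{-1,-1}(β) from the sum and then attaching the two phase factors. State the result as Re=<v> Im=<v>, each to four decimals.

First d^2_{-1,-1}(β=1.7843), then the phase factors e^{-i(-1)α} and e^{-i(-1)γ}:
c=cos(1.7843/2)=0.627740, s=sin(1.7843/2)=0.778423; N=√[1·6·1·6]=6.000000
Admissible k: 0..1 (factorial args all ≥0)
  k=0: (−1)^0·6.0000/(6)·0.6277^4·0.7784^0 = +0.155281
  k=1: (−1)^1·6.0000/(2)·0.6277^2·0.7784^2 = -0.716328
d^2_{-1,-1}(1.7843) = +0.155281 -0.716328 = -0.561047
Attach z-rotation phases: D = e^{-i(-1)(3.1053)}·(-0.561047)·e^{-i(-1)(3.2846)} = -0.557856-0.059758i

Re=-0.5579 Im=-0.0598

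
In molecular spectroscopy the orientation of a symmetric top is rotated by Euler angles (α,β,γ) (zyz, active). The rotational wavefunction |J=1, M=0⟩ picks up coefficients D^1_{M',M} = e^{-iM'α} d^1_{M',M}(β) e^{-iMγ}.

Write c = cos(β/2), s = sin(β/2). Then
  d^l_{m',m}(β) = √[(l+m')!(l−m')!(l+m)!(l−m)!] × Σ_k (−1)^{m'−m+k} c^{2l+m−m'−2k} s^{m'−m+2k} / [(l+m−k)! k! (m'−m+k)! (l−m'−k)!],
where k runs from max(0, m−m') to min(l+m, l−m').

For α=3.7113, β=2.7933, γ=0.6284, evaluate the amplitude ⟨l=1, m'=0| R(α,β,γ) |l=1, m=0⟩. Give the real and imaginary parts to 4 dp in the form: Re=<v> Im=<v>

D^1_{0,0}(3.7113,2.7933,0.6284) = e^{-i·0·3.7113}·d^1_{0,0}(2.7933)·e^{-i·0·0.6284}. Compute d first:
With c≡cos(β/2)=0.173267 and s≡sin(β/2)=0.984875, N=[1·1·1·1]^{1/2}=1.000000
k∈{0,1} keeps every argument non-negative
  k=0: (−1)^0·1.0000/(1)·0.1733^2·0.9849^0 = +0.030022
  k=1: (−1)^1·1.0000/(1)·0.1733^0·0.9849^2 = -0.969978
d^1_{0,0}(2.7933) = +0.030022 -0.969978 = -0.939957
Attach z-rotation phases: D = e^{-i(0)(3.7113)}·(-0.939957)·e^{-i(0)(0.6284)} = -0.939957+0.000000i

Re=-0.9400 Im=0.0000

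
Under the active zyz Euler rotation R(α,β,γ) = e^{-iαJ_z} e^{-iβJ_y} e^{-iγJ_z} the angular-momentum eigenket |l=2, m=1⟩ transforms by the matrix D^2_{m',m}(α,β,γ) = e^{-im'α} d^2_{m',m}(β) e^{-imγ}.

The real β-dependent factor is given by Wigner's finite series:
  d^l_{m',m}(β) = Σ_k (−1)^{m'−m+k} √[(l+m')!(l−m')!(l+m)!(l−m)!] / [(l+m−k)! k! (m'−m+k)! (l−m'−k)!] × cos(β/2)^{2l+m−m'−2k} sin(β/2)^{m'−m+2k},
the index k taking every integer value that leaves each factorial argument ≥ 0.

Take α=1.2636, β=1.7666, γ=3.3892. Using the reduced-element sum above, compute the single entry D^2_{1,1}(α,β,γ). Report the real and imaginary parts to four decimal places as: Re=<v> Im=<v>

Re=0.0333 Im=-0.5584

D^2_{1,1}(1.2636,1.7666,3.3892) = e^{-i·1·1.2636}·d^2_{1,1}(1.7666)·e^{-i·1·3.3892}. Compute d first:
c=cos(1.7666/2)=0.634604, s=sin(1.7666/2)=0.772837; N=√[6·1·6·1]=6.000000
k: max(0,(1)−(1))=0 … min(2+(1),2−(1))=1
  k=0: (−1)^0·6.0000/(6)·0.6346^4·0.7728^0 = +0.162185
  k=1: (−1)^1·6.0000/(2)·0.6346^2·0.7728^2 = -0.721611
d^2_{1,1}(1.7666) = +0.162185 -0.721611 = -0.559426
Attach z-rotation phases: D = e^{-i(1)(1.2636)}·(-0.559426)·e^{-i(1)(3.3892)} = +0.033316-0.558433i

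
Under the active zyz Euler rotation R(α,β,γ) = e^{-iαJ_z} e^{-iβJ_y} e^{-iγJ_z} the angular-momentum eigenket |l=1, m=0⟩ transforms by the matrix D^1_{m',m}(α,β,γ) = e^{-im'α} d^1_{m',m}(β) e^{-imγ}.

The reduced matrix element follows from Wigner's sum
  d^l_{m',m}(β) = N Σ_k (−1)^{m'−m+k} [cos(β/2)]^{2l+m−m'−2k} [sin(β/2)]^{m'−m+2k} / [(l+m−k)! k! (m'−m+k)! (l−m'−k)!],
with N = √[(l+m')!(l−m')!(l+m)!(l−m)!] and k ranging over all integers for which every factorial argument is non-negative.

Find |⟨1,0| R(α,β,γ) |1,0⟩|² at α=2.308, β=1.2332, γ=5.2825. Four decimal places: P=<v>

P=0.1097

Split into d^1_{0,0}(β=1.2332) × two z-phases.
With c≡cos(β/2)=0.815849 and s≡sin(β/2)=0.578265, N=[1·1·1·1]^{1/2}=1.000000
The bounds max(0,m−m')=0 and min(l+m,l−m')=1 give 2 terms
  k=0: (−1)^0·1.0000/(1)·0.8158^2·0.5783^0 = +0.665610
  k=1: (−1)^1·1.0000/(1)·0.8158^0·0.5783^2 = -0.334390
d^1_{0,0}(1.2332) = +0.665610 -0.334390 = +0.331220
|D^1_{0,0}|² = |d^1_{0,0}(β)|² = (+0.331220)² = 0.109707 (the z-rotation phases have unit modulus)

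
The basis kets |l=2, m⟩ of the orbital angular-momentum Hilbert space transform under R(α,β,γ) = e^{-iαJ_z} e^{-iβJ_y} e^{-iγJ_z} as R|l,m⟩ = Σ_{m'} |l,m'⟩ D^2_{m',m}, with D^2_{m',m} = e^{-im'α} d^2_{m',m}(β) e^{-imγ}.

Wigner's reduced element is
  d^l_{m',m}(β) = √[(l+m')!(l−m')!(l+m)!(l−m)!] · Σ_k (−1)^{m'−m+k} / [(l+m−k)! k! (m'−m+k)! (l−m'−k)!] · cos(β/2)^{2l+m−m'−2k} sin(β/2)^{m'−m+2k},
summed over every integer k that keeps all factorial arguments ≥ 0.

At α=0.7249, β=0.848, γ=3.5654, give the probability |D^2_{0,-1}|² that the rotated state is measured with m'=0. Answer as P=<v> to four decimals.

P=0.3692

D^2_{0,-1}(0.7249,0.848,3.5654) = e^{-i·0·0.7249}·d^2_{0,-1}(0.848)·e^{-i·-1·3.5654}. Compute d first:
With c≡cos(β/2)=0.911451 and s≡sin(β/2)=0.411410, N=[2·2·1·6]^{1/2}=4.898979
The bounds max(0,m−m')=0 and min(l+m,l−m')=1 give 2 terms
  k=0: (−1)^1·4.8990/(2)·0.9115^3·0.4114^1 = -0.763044
  k=1: (−1)^2·4.8990/(2)·0.9115^1·0.4114^3 = +0.155465
d^2_{0,-1}(0.848) = -0.763044 +0.155465 = -0.607579
|D^2_{0,-1}|² = |d^2_{0,-1}(β)|² = (-0.607579)² = 0.369152 (the z-rotation phases have unit modulus)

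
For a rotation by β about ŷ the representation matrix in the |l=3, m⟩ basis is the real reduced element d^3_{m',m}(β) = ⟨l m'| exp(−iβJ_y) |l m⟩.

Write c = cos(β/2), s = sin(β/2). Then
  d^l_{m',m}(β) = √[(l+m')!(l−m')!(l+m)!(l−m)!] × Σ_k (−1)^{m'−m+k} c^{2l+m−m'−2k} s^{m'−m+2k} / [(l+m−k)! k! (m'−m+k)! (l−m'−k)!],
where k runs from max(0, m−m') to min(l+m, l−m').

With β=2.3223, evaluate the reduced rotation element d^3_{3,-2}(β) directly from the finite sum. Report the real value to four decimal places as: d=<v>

d^3_{3,-2}(β=2.3223) via Wigner's sum:
With c≡cos(β/2)=0.398285 and s≡sin(β/2)=0.917262, N=[720·1·1·120]^{1/2}=293.938769
k: max(0,(-2)−(3))=0 … min(3+(-2),3−(3))=0
  k=0: (−1)^5·293.9388/(120)·0.3983^1·0.9173^5 = -0.633484
d^3_{3,-2}(2.3223) = -0.633484

d=-0.6335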